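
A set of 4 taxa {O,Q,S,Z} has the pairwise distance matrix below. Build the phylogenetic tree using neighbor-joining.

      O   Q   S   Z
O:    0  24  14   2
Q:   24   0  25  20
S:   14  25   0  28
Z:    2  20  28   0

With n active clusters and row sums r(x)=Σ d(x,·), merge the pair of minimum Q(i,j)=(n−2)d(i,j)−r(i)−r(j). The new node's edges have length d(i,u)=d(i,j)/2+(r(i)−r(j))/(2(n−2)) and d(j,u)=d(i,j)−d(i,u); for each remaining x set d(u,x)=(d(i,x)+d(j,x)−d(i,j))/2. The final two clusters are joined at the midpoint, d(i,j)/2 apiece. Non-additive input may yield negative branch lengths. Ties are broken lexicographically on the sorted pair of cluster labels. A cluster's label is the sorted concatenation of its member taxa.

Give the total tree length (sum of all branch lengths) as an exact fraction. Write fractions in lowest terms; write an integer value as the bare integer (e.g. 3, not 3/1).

iteration 1: select O,Z (d=2, Q=-86); attach at lengths (-3/2, 7/2); label the merged cluster OZ
  updated: d(OZ,Q)=21, d(OZ,S)=20
iteration 2: select OZ,Q (d=21, Q=-66); attach at lengths (8, 13); label the merged cluster OQZ
  updated: d(OQZ,S)=12
iteration 3: select OQZ,S (d=12); attach at lengths (6, 6); label the merged cluster OQSZ
final tree: (((O:-3/2,Z:7/2):8,Q:13):6,S:6)
total length: 35

35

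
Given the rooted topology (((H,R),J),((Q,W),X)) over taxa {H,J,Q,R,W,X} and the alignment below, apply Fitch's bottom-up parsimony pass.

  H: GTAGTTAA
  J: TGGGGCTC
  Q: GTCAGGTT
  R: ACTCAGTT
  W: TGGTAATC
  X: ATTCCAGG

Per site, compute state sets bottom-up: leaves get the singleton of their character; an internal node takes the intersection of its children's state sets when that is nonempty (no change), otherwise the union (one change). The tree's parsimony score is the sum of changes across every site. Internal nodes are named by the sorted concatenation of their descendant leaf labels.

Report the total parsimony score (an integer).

29

HR@0: {G} ∪ {A} = {A,G} (union, +1)
HJR@0: {A,G} ∪ {T} = {A,G,T} (union, +1)
QW@0: {G} ∪ {T} = {G,T} (union, +1)
QWX@0: {G,T} ∪ {A} = {A,G,T} (union, +1)
HJQRWX@0: {A,G,T} ∩ {A,G,T} = {A,G,T} (intersection, +0)
HR@1: {T} ∪ {C} = {C,T} (union, +1)
HJR@1: {C,T} ∪ {G} = {C,G,T} (union, +1)
QW@1: {T} ∪ {G} = {G,T} (union, +1)
QWX@1: {G,T} ∩ {T} = {T} (intersection, +0)
HJQRWX@1: {C,G,T} ∩ {T} = {T} (intersection, +0)
HR@2: {A} ∪ {T} = {A,T} (union, +1)
HJR@2: {A,T} ∪ {G} = {A,G,T} (union, +1)
QW@2: {C} ∪ {G} = {C,G} (union, +1)
QWX@2: {C,G} ∪ {T} = {C,G,T} (union, +1)
HJQRWX@2: {A,G,T} ∩ {C,G,T} = {G,T} (intersection, +0)
HR@3: {G} ∪ {C} = {C,G} (union, +1)
HJR@3: {C,G} ∩ {G} = {G} (intersection, +0)
QW@3: {A} ∪ {T} = {A,T} (union, +1)
QWX@3: {A,T} ∪ {C} = {A,C,T} (union, +1)
HJQRWX@3: {G} ∪ {A,C,T} = {A,C,G,T} (union, +1)
HR@4: {T} ∪ {A} = {A,T} (union, +1)
HJR@4: {A,T} ∪ {G} = {A,G,T} (union, +1)
QW@4: {G} ∪ {A} = {A,G} (union, +1)
QWX@4: {A,G} ∪ {C} = {A,C,G} (union, +1)
HJQRWX@4: {A,G,T} ∩ {A,C,G} = {A,G} (intersection, +0)
HR@5: {T} ∪ {G} = {G,T} (union, +1)
HJR@5: {G,T} ∪ {C} = {C,G,T} (union, +1)
QW@5: {G} ∪ {A} = {A,G} (union, +1)
QWX@5: {A,G} ∩ {A} = {A} (intersection, +0)
HJQRWX@5: {C,G,T} ∪ {A} = {A,C,G,T} (union, +1)
HR@6: {A} ∪ {T} = {A,T} (union, +1)
HJR@6: {A,T} ∩ {T} = {T} (intersection, +0)
QW@6: {T} ∩ {T} = {T} (intersection, +0)
QWX@6: {T} ∪ {G} = {G,T} (union, +1)
HJQRWX@6: {T} ∩ {G,T} = {T} (intersection, +0)
HR@7: {A} ∪ {T} = {A,T} (union, +1)
HJR@7: {A,T} ∪ {C} = {A,C,T} (union, +1)
QW@7: {T} ∪ {C} = {C,T} (union, +1)
QWX@7: {C,T} ∪ {G} = {C,G,T} (union, +1)
HJQRWX@7: {A,C,T} ∩ {C,G,T} = {C,T} (intersection, +0)
per-site changes: [4, 3, 4, 4, 4, 4, 2, 4]; total = 29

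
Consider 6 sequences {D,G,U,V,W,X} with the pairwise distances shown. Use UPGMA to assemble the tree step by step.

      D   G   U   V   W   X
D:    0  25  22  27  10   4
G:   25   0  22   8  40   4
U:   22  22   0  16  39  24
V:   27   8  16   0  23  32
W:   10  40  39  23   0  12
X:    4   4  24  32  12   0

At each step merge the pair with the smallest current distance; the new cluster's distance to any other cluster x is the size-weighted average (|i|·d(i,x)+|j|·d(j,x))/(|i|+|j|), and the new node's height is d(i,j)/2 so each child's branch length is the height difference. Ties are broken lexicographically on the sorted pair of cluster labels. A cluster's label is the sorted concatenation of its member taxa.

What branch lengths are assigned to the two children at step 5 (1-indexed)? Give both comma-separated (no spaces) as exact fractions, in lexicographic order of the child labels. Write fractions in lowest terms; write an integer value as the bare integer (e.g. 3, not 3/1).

step 1: merge (D,X) at d=4; branch lengths D→2, X→2; new cluster DX
  updated: d(DX,G)=29/2, d(DX,U)=23, d(DX,V)=59/2, d(DX,W)=11
step 2: merge (G,V) at d=8; branch lengths G→4, V→4; new cluster GV
  updated: d(DX,GV)=22, d(GV,U)=19, d(GV,W)=63/2
step 3: merge (DX,W) at d=11; branch lengths DX→7/2, W→11/2; new cluster DWX
  updated: d(DWX,GV)=151/6, d(DWX,U)=85/3
step 4: merge (GV,U) at d=19; branch lengths GV→11/2, U→19/2; new cluster GUV
  updated: d(DWX,GUV)=236/9
step 5: merge (DWX,GUV) at d=236/9; branch lengths DWX→137/18, GUV→65/18; new cluster DGUVWX
final tree: (((D:2,X:2):7/2,W:11/2):137/18,((G:4,V:4):11/2,U:19/2):65/18)
total length: 425/9

137/18,65/18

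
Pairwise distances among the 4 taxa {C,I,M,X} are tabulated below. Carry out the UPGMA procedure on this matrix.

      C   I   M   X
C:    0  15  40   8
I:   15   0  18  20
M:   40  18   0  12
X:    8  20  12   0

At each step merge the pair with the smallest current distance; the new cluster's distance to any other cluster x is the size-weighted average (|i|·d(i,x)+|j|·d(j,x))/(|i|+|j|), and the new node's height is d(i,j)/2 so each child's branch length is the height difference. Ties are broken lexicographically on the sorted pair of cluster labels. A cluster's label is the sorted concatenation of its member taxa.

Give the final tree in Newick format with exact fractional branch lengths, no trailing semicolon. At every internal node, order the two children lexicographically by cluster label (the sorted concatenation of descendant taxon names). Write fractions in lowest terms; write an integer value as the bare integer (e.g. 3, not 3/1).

1. join C+X (d=8) ⇒ CX; edges |C|=4, |X|=4
  updated: d(CX,I)=35/2, d(CX,M)=26
2. join CX+I (d=35/2) ⇒ CIX; edges |CX|=19/4, |I|=35/4
  updated: d(CIX,M)=70/3
3. join CIX+M (d=70/3) ⇒ CIMX; edges |CIX|=35/12, |M|=35/3
final tree: (((C:4,X:4):19/4,I:35/4):35/12,M:35/3)
total length: 433/12

(((C:4,X:4):19/4,I:35/4):35/12,M:35/3)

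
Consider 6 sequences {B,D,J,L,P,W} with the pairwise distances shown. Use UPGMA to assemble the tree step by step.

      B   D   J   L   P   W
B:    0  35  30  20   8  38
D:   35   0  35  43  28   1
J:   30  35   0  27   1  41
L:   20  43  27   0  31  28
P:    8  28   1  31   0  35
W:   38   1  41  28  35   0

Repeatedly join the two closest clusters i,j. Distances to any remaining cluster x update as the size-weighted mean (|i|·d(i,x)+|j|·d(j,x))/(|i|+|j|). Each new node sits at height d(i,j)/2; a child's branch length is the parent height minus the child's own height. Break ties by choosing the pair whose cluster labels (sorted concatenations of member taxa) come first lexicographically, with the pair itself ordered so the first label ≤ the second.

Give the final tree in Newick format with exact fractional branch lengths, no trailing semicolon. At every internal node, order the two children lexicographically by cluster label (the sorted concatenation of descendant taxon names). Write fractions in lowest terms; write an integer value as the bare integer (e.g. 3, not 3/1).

step 1: merge (D,W) at d=1; branch lengths D→1/2, W→1/2; new cluster DW
  updated: d(B,DW)=73/2, d(DW,J)=38, d(DW,L)=71/2, d(DW,P)=63/2
step 2: merge (J,P) at d=1; branch lengths J→1/2, P→1/2; new cluster JP
  updated: d(B,JP)=19, d(DW,JP)=139/4, d(JP,L)=29
step 3: merge (B,JP) at d=19; branch lengths B→19/2, JP→9; new cluster BJP
  updated: d(BJP,DW)=106/3, d(BJP,L)=26
step 4: merge (BJP,L) at d=26; branch lengths BJP→7/2, L→13; new cluster BJLP
  updated: d(BJLP,DW)=283/8
step 5: merge (BJLP,DW) at d=283/8; branch lengths BJLP→75/16, DW→275/16; new cluster BDJLPW
final tree: (((B:19/2,(J:1/2,P:1/2):9):7/2,L:13):75/16,(D:1/2,W:1/2):275/16)
total length: 471/8

(((B:19/2,(J:1/2,P:1/2):9):7/2,L:13):75/16,(D:1/2,W:1/2):275/16)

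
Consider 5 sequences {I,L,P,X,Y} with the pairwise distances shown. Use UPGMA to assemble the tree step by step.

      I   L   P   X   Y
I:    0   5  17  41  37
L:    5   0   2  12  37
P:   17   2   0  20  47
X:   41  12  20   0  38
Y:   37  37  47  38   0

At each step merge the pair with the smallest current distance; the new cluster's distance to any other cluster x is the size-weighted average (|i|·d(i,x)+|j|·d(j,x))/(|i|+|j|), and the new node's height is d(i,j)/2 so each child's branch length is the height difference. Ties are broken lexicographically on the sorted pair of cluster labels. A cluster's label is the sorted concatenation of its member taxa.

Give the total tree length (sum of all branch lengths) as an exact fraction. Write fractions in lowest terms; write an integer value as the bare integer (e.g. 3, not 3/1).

701/12

step 1: merge (L,P) at d=2; branch lengths L→1, P→1; new cluster LP
  updated: d(I,LP)=11, d(LP,X)=16, d(LP,Y)=42
step 2: merge (I,LP) at d=11; branch lengths I→11/2, LP→9/2; new cluster ILP
  updated: d(ILP,X)=73/3, d(ILP,Y)=121/3
step 3: merge (ILP,X) at d=73/3; branch lengths ILP→20/3, X→73/6; new cluster ILPX
  updated: d(ILPX,Y)=159/4
step 4: merge (ILPX,Y) at d=159/4; branch lengths ILPX→185/24, Y→159/8; new cluster ILPXY
final tree: (((I:11/2,(L:1,P:1):9/2):20/3,X:73/6):185/24,Y:159/8)
total length: 701/12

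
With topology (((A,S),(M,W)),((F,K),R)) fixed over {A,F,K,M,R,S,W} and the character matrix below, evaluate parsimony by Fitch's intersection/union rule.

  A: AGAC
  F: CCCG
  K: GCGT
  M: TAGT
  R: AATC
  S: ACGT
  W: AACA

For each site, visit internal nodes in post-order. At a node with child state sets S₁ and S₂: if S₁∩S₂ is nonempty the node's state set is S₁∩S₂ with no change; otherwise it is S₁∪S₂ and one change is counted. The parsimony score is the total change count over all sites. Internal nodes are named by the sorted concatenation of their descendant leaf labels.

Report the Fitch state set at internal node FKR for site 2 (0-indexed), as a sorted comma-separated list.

site 0, node AS: A={A} ∩ S={A} → {A} (+0)
site 0, node MW: M={T} ∪ W={A} → {A,T} (+1)
site 0, node AMSW: AS={A} ∩ MW={A,T} → {A} (+0)
site 0, node FK: F={C} ∪ K={G} → {C,G} (+1)
site 0, node FKR: FK={C,G} ∪ R={A} → {A,C,G} (+1)
site 0, node AFKMRSW: AMSW={A} ∩ FKR={A,C,G} → {A} (+0)
site 1, node AS: A={G} ∪ S={C} → {C,G} (+1)
site 1, node MW: M={A} ∩ W={A} → {A} (+0)
site 1, node AMSW: AS={C,G} ∪ MW={A} → {A,C,G} (+1)
site 1, node FK: F={C} ∩ K={C} → {C} (+0)
site 1, node FKR: FK={C} ∪ R={A} → {A,C} (+1)
site 1, node AFKMRSW: AMSW={A,C,G} ∩ FKR={A,C} → {A,C} (+0)
site 2, node AS: A={A} ∪ S={G} → {A,G} (+1)
site 2, node MW: M={G} ∪ W={C} → {C,G} (+1)
site 2, node AMSW: AS={A,G} ∩ MW={C,G} → {G} (+0)
site 2, node FK: F={C} ∪ K={G} → {C,G} (+1)
site 2, node FKR: FK={C,G} ∪ R={T} → {C,G,T} (+1)
site 2, node AFKMRSW: AMSW={G} ∩ FKR={C,G,T} → {G} (+0)
site 3, node AS: A={C} ∪ S={T} → {C,T} (+1)
site 3, node MW: M={T} ∪ W={A} → {A,T} (+1)
site 3, node AMSW: AS={C,T} ∩ MW={A,T} → {T} (+0)
site 3, node FK: F={G} ∪ K={T} → {G,T} (+1)
site 3, node FKR: FK={G,T} ∪ R={C} → {C,G,T} (+1)
site 3, node AFKMRSW: AMSW={T} ∩ FKR={C,G,T} → {T} (+0)
per-site changes: [3, 3, 4, 4]; total = 14

C,G,T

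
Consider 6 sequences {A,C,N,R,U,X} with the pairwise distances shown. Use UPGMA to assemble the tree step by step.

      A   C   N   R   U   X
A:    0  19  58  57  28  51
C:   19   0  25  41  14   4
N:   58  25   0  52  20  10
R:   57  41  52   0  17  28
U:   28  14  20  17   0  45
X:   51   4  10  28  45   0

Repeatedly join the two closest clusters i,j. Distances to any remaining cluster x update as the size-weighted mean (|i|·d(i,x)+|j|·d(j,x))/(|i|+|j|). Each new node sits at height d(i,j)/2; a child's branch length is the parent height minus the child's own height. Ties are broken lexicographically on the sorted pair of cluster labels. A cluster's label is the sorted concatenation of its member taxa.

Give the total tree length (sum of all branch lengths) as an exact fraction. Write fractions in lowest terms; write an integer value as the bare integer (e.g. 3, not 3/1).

iteration 1: select C,X (d=4); attach at lengths (2, 2); label the merged cluster CX
  updated: d(A,CX)=35, d(CX,N)=35/2, d(CX,R)=69/2, d(CX,U)=59/2
iteration 2: select R,U (d=17); attach at lengths (17/2, 17/2); label the merged cluster RU
  updated: d(A,RU)=85/2, d(CX,RU)=32, d(N,RU)=36
iteration 3: select CX,N (d=35/2); attach at lengths (27/4, 35/4); label the merged cluster CNX
  updated: d(A,CNX)=128/3, d(CNX,RU)=100/3
iteration 4: select CNX,RU (d=100/3); attach at lengths (95/12, 49/6); label the merged cluster CNRUX
  updated: d(A,CNRUX)=213/5
iteration 5: select A,CNRUX (d=213/5); attach at lengths (213/10, 139/30); label the merged cluster ACNRUX
final tree: (A:213/10,(((C:2,X:2):27/4,N:35/4):95/12,(R:17/2,U:17/2):49/6):139/30)
total length: 4711/60

4711/60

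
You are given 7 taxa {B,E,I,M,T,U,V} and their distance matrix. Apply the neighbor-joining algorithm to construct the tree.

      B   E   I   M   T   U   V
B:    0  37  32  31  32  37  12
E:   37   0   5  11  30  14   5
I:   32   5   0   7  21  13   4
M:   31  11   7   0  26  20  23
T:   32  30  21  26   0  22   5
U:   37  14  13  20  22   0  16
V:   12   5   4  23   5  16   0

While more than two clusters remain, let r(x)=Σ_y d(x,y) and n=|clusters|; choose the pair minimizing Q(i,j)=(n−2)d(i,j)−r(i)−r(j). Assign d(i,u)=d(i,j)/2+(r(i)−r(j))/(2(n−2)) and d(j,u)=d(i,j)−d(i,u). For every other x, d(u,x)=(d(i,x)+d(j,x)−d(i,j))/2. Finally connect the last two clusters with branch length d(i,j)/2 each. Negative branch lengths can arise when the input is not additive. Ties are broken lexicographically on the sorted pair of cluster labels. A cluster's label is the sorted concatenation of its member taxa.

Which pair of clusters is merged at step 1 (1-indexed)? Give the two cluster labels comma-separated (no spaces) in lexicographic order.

B,V

iteration 1: select B,V (d=12, Q=-186); attach at lengths (88/5, -28/5); label the merged cluster BV
  updated: d(BV,E)=15, d(BV,I)=12, d(BV,M)=21, d(BV,T)=25/2, d(BV,U)=41/2
iteration 2: select BV,T (d=25/2, Q=-285/2); attach at lengths (39/16, 161/16); label the merged cluster BTV
  updated: d(BTV,E)=65/4, d(BTV,I)=41/4, d(BTV,M)=69/4, d(BTV,U)=15
iteration 3: select BTV,U (d=15, Q=-303/4); attach at lengths (167/24, 193/24); label the merged cluster BTUV
  updated: d(BTUV,E)=61/8, d(BTUV,I)=33/8, d(BTUV,M)=89/8
iteration 4: select BTUV,E (d=61/8, Q=-125/4); attach at lengths (29/8, 4); label the merged cluster BETUV
  updated: d(BETUV,I)=3/4, d(BETUV,M)=29/4
iteration 5: select BETUV,I (d=3/4, Q=-15); attach at lengths (1/2, 1/4); label the merged cluster BEITUV
  updated: d(BEITUV,M)=27/4
iteration 6: select BEITUV,M (d=27/4); attach at lengths (27/8, 27/8); label the merged cluster BEIMTUV
final tree: ((((((B:88/5,V:-28/5):39/16,T:161/16):167/24,U:193/24):29/8,E:4):1/2,I:1/4):27/8,M:27/8)
total length: 437/8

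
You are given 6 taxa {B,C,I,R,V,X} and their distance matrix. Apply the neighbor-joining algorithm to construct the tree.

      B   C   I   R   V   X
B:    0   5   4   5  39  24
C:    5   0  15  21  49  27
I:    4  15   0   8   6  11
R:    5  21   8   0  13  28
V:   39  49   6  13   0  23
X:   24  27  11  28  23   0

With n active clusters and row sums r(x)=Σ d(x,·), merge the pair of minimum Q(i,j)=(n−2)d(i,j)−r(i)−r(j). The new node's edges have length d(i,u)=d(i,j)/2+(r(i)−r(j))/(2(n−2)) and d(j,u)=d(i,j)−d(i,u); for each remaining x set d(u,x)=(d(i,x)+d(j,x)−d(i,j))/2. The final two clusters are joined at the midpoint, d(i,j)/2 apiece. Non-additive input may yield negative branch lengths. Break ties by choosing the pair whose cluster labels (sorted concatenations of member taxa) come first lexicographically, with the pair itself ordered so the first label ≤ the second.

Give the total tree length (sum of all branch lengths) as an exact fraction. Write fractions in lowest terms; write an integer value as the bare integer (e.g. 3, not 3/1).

1. join B+C (d=5, Q=-174) ⇒ BC; edges |B|=-5/2, |C|=15/2
  updated: d(BC,I)=7, d(BC,R)=21/2, d(BC,V)=83/2, d(BC,X)=23
2. join BC+R (d=21/2, Q=-110) ⇒ BCR; edges |BC|=9, |R|=3/2
  updated: d(BCR,I)=9/4, d(BCR,V)=22, d(BCR,X)=81/4
3. join BCR+I (d=9/4, Q=-237/4) ⇒ BCIR; edges |BCR|=119/16, |I|=-83/16
  updated: d(BCIR,V)=103/8, d(BCIR,X)=29/2
4. join BCIR+V (d=103/8, Q=-403/8) ⇒ BCIRV; edges |BCIR|=35/16, |V|=171/16
  updated: d(BCIRV,X)=197/16
5. join BCIRV+X (d=197/16) ⇒ BCIRVX; edges |BCIRV|=197/32, |X|=197/32
final tree: (((((B:-5/2,C:15/2):9,R:3/2):119/16,I:-83/16):35/16,V:171/16):197/32,X:197/32)
total length: 687/16

687/16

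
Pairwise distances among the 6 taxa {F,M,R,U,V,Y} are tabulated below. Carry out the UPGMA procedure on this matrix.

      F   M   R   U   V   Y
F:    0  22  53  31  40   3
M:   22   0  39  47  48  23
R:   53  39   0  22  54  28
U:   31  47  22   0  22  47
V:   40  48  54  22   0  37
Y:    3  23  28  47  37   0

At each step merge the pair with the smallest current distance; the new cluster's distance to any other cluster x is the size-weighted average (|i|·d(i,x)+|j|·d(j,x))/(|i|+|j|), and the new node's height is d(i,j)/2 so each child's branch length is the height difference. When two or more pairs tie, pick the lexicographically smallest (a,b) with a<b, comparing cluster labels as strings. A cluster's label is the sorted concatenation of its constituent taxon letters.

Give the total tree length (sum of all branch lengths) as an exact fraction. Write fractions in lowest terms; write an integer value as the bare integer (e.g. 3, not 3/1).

3019/36

step 1: merge (F,Y) at d=3; branch lengths F→3/2, Y→3/2; new cluster FY
  updated: d(FY,M)=45/2, d(FY,R)=81/2, d(FY,U)=39, d(FY,V)=77/2
step 2: merge (R,U) at d=22; branch lengths R→11, U→11; new cluster RU
  updated: d(FY,RU)=159/4, d(M,RU)=43, d(RU,V)=38
step 3: merge (FY,M) at d=45/2; branch lengths FY→39/4, M→45/4; new cluster FMY
  updated: d(FMY,RU)=245/6, d(FMY,V)=125/3
step 4: merge (RU,V) at d=38; branch lengths RU→8, V→19; new cluster RUV
  updated: d(FMY,RUV)=370/9
step 5: merge (FMY,RUV) at d=370/9; branch lengths FMY→335/36, RUV→14/9; new cluster FMRUVY
final tree: (((F:3/2,Y:3/2):39/4,M:45/4):335/36,((R:11,U:11):8,V:19):14/9)
total length: 3019/36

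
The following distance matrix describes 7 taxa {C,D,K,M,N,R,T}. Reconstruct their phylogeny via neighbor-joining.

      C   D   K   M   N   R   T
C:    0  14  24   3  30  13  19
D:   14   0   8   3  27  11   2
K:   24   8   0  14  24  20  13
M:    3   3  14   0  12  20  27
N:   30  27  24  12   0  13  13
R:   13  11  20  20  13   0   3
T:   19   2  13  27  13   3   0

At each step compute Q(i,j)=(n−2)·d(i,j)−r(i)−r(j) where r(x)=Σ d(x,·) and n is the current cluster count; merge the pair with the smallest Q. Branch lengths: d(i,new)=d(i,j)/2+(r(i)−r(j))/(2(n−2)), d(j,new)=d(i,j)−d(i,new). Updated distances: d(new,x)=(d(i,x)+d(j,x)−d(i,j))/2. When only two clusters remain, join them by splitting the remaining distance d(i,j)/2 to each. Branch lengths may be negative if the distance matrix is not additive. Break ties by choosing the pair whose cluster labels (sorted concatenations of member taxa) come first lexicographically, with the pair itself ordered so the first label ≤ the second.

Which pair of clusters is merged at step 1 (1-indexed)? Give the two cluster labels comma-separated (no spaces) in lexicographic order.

iteration 1: select C,M (d=3, Q=-167); attach at lengths (39/10, -9/10); label the merged cluster CM
  updated: d(CM,D)=7, d(CM,K)=35/2, d(CM,N)=39/2, d(CM,R)=15, d(CM,T)=43/2
iteration 2: select CM,D (d=7, Q=-215/2); attach at lengths (107/16, 5/16); label the merged cluster CDM
  updated: d(CDM,K)=37/4, d(CDM,N)=79/4, d(CDM,R)=19/2, d(CDM,T)=33/4
iteration 3: select CDM,K (d=37/4, Q=-341/4); attach at lengths (11/8, 63/8); label the merged cluster CDKM
  updated: d(CDKM,N)=69/4, d(CDKM,R)=81/8, d(CDKM,T)=6
iteration 4: select CDKM,T (d=6, Q=-347/8); attach at lengths (187/32, 5/32); label the merged cluster CDKMT
  updated: d(CDKMT,N)=97/8, d(CDKMT,R)=57/16
iteration 5: select CDKMT,N (d=97/8, Q=-459/16); attach at lengths (43/32, 345/32); label the merged cluster CDKMNT
  updated: d(CDKMNT,R)=71/32
iteration 6: select CDKMNT,R (d=71/32); attach at lengths (71/64, 71/64); label the merged cluster CDKMNRT
final tree: ((((((C:39/10,M:-9/10):107/16,D:5/16):11/8,K:63/8):187/32,T:5/32):43/32,N:345/32):71/64,R:71/64)
total length: 1267/32

C,M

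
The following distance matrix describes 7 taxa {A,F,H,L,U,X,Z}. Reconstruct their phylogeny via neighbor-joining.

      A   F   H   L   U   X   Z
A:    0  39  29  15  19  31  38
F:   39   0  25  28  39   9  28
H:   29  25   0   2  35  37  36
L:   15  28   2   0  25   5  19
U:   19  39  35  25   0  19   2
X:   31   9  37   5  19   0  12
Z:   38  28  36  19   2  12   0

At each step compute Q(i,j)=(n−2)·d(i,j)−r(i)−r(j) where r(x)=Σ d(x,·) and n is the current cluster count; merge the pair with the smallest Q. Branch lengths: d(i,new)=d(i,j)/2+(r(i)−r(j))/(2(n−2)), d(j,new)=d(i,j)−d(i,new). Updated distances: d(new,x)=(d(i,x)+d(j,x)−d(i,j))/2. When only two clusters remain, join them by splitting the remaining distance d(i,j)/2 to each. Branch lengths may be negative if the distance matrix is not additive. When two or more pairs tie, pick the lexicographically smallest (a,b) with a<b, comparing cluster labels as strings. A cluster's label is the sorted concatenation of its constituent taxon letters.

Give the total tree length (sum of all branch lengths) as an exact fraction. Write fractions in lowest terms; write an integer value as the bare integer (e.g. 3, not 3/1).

step 1: merge (U,Z) at d=2, Q=-264; branch lengths U→7/5, Z→3/5; new cluster UZ
  updated: d(A,UZ)=55/2, d(F,UZ)=65/2, d(H,UZ)=69/2, d(L,UZ)=21, d(UZ,X)=29/2
step 2: merge (F,X) at d=9, Q=-194; branch lengths F→73/8, X→-1/8; new cluster FX
  updated: d(A,FX)=61/2, d(FX,H)=53/2, d(FX,L)=12, d(FX,UZ)=19
step 3: merge (H,L) at d=2, Q=-136; branch lengths H→8, L→-6; new cluster HL
  updated: d(A,HL)=21, d(FX,HL)=73/4, d(HL,UZ)=107/4
step 4: merge (A,HL) at d=21, Q=-103; branch lengths A→55/4, HL→29/4; new cluster AHL
  updated: d(AHL,FX)=111/8, d(AHL,UZ)=133/8
step 5: merge (AHL,FX) at d=111/8, Q=-99/2; branch lengths AHL→23/4, FX→65/8; new cluster AFHLX
  updated: d(AFHLX,UZ)=87/8
step 6: merge (AFHLX,UZ) at d=87/8; branch lengths AFHLX→87/16, UZ→87/16; new cluster AFHLUXZ
final tree: (((A:55/4,(H:8,L:-6):29/4):23/4,(F:73/8,X:-1/8):65/8):87/16,(U:7/5,Z:3/5):87/16)
total length: 235/4

235/4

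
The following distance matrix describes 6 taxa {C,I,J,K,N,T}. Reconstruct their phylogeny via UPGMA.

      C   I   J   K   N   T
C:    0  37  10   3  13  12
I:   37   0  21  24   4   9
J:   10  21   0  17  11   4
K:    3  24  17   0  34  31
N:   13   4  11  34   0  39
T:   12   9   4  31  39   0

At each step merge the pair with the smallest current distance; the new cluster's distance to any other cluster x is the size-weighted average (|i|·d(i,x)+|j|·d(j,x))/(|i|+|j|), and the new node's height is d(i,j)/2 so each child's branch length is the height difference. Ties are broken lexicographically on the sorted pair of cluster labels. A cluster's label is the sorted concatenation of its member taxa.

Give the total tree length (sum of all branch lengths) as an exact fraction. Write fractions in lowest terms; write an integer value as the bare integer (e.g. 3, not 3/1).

1. join C+K (d=3) ⇒ CK; edges |C|=3/2, |K|=3/2
  updated: d(CK,I)=61/2, d(CK,J)=27/2, d(CK,N)=47/2, d(CK,T)=43/2
2. join I+N (d=4) ⇒ IN; edges |I|=2, |N|=2
  updated: d(CK,IN)=27, d(IN,J)=16, d(IN,T)=24
3. join J+T (d=4) ⇒ JT; edges |J|=2, |T|=2
  updated: d(CK,JT)=35/2, d(IN,JT)=20
4. join CK+JT (d=35/2) ⇒ CJKT; edges |CK|=29/4, |JT|=27/4
  updated: d(CJKT,IN)=47/2
5. join CJKT+IN (d=47/2) ⇒ CIJKNT; edges |CJKT|=3, |IN|=39/4
final tree: (((C:3/2,K:3/2):29/4,(J:2,T:2):27/4):3,(I:2,N:2):39/4)
total length: 151/4

151/4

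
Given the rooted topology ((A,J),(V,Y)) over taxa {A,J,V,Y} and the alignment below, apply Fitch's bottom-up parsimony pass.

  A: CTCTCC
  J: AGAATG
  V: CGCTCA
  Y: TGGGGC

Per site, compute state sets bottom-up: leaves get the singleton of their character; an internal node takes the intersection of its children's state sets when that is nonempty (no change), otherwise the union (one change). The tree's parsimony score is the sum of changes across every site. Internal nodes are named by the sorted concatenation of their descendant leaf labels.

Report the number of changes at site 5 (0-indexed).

2

site 0, node AJ: A={C} ∪ J={A} → {A,C} (+1)
site 0, node VY: V={C} ∪ Y={T} → {C,T} (+1)
site 0, node AJVY: AJ={A,C} ∩ VY={C,T} → {C} (+0)
site 1, node AJ: A={T} ∪ J={G} → {G,T} (+1)
site 1, node VY: V={G} ∩ Y={G} → {G} (+0)
site 1, node AJVY: AJ={G,T} ∩ VY={G} → {G} (+0)
site 2, node AJ: A={C} ∪ J={A} → {A,C} (+1)
site 2, node VY: V={C} ∪ Y={G} → {C,G} (+1)
site 2, node AJVY: AJ={A,C} ∩ VY={C,G} → {C} (+0)
site 3, node AJ: A={T} ∪ J={A} → {A,T} (+1)
site 3, node VY: V={T} ∪ Y={G} → {G,T} (+1)
site 3, node AJVY: AJ={A,T} ∩ VY={G,T} → {T} (+0)
site 4, node AJ: A={C} ∪ J={T} → {C,T} (+1)
site 4, node VY: V={C} ∪ Y={G} → {C,G} (+1)
site 4, node AJVY: AJ={C,T} ∩ VY={C,G} → {C} (+0)
site 5, node AJ: A={C} ∪ J={G} → {C,G} (+1)
site 5, node VY: V={A} ∪ Y={C} → {A,C} (+1)
site 5, node AJVY: AJ={C,G} ∩ VY={A,C} → {C} (+0)
per-site changes: [2, 1, 2, 2, 2, 2]; total = 11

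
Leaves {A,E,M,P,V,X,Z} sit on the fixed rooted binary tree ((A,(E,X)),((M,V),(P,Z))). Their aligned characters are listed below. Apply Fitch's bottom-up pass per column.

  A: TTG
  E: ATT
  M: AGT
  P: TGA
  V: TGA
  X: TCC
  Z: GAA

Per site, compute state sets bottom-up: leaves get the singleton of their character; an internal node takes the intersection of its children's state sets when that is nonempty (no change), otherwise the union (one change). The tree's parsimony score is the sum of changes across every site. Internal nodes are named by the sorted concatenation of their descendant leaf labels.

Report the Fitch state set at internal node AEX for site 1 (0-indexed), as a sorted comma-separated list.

T

[col 0] EX: children E:{A}, X:{T} ∪→ {A,T}; cost 1
[col 0] AEX: children A:{T}, EX:{A,T} ∩→ {T}; cost 0
[col 0] MV: children M:{A}, V:{T} ∪→ {A,T}; cost 1
[col 0] PZ: children P:{T}, Z:{G} ∪→ {G,T}; cost 1
[col 0] MPVZ: children MV:{A,T}, PZ:{G,T} ∩→ {T}; cost 0
[col 0] AEMPVXZ: children AEX:{T}, MPVZ:{T} ∩→ {T}; cost 0
[col 1] EX: children E:{T}, X:{C} ∪→ {C,T}; cost 1
[col 1] AEX: children A:{T}, EX:{C,T} ∩→ {T}; cost 0
[col 1] MV: children M:{G}, V:{G} ∩→ {G}; cost 0
[col 1] PZ: children P:{G}, Z:{A} ∪→ {A,G}; cost 1
[col 1] MPVZ: children MV:{G}, PZ:{A,G} ∩→ {G}; cost 0
[col 1] AEMPVXZ: children AEX:{T}, MPVZ:{G} ∪→ {G,T}; cost 1
[col 2] EX: children E:{T}, X:{C} ∪→ {C,T}; cost 1
[col 2] AEX: children A:{G}, EX:{C,T} ∪→ {C,G,T}; cost 1
[col 2] MV: children M:{T}, V:{A} ∪→ {A,T}; cost 1
[col 2] PZ: children P:{A}, Z:{A} ∩→ {A}; cost 0
[col 2] MPVZ: children MV:{A,T}, PZ:{A} ∩→ {A}; cost 0
[col 2] AEMPVXZ: children AEX:{C,G,T}, MPVZ:{A} ∪→ {A,C,G,T}; cost 1
per-site changes: [3, 3, 4]; total = 10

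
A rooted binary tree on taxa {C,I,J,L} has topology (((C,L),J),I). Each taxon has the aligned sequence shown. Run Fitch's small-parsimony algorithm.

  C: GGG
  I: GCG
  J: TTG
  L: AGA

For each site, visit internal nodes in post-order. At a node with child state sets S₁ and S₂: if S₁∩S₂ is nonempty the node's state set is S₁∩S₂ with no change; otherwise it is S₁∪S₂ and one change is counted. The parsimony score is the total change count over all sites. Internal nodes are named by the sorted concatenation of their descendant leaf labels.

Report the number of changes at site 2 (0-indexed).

1

[col 0] CL: children C:{G}, L:{A} ∪→ {A,G}; cost 1
[col 0] CJL: children CL:{A,G}, J:{T} ∪→ {A,G,T}; cost 1
[col 0] CIJL: children CJL:{A,G,T}, I:{G} ∩→ {G}; cost 0
[col 1] CL: children C:{G}, L:{G} ∩→ {G}; cost 0
[col 1] CJL: children CL:{G}, J:{T} ∪→ {G,T}; cost 1
[col 1] CIJL: children CJL:{G,T}, I:{C} ∪→ {C,G,T}; cost 1
[col 2] CL: children C:{G}, L:{A} ∪→ {A,G}; cost 1
[col 2] CJL: children CL:{A,G}, J:{G} ∩→ {G}; cost 0
[col 2] CIJL: children CJL:{G}, I:{G} ∩→ {G}; cost 0
per-site changes: [2, 2, 1]; total = 5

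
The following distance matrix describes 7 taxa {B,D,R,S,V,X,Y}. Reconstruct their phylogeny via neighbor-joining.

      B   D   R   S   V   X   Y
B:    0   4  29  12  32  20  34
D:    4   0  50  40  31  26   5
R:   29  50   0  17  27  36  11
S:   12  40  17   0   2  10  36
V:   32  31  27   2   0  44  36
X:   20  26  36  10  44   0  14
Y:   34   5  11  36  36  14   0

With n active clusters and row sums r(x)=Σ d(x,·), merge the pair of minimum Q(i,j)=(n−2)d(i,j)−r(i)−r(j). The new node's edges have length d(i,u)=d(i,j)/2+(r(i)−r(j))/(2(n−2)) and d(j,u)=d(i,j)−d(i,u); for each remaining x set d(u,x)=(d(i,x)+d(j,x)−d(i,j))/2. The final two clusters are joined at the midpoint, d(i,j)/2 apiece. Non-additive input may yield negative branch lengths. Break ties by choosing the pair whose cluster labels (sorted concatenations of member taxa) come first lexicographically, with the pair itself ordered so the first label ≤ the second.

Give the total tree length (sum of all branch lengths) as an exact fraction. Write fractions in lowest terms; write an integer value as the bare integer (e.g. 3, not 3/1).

1. join S+V (d=2, Q=-279) ⇒ SV; edges |S|=-9/2, |V|=13/2
  updated: d(B,SV)=21, d(D,SV)=69/2, d(R,SV)=21, d(SV,X)=26, d(SV,Y)=35
2. join B+D (d=4, Q=-423/2) ⇒ BD; edges |B|=9/16, |D|=55/16
  updated: d(BD,R)=75/2, d(BD,SV)=103/4, d(BD,X)=21, d(BD,Y)=35/2
3. join R+SV (d=21, Q=-601/4) ⇒ RSV; edges |R|=81/8, |SV|=87/8
  updated: d(BD,RSV)=169/8, d(RSV,X)=41/2, d(RSV,Y)=25/2
4. join BD+X (d=21, Q=-585/8) ⇒ BDX; edges |BD|=369/32, |X|=303/32
  updated: d(BDX,RSV)=165/16, d(BDX,Y)=21/4
5. join BDX+RSV (d=165/16, Q=-449/16) ⇒ BDRSVX; edges |BDX|=49/32, |RSV|=281/32
  updated: d(BDRSVX,Y)=119/32
6. join BDRSVX+Y (d=119/32) ⇒ BDRSVXY; edges |BDRSVX|=119/64, |Y|=119/64
final tree: ((((B:9/16,D:55/16):369/32,X:303/32):49/32,(R:81/8,(S:-9/2,V:13/2):87/8):281/32):119/64,Y:119/64)
total length: 1985/32

1985/32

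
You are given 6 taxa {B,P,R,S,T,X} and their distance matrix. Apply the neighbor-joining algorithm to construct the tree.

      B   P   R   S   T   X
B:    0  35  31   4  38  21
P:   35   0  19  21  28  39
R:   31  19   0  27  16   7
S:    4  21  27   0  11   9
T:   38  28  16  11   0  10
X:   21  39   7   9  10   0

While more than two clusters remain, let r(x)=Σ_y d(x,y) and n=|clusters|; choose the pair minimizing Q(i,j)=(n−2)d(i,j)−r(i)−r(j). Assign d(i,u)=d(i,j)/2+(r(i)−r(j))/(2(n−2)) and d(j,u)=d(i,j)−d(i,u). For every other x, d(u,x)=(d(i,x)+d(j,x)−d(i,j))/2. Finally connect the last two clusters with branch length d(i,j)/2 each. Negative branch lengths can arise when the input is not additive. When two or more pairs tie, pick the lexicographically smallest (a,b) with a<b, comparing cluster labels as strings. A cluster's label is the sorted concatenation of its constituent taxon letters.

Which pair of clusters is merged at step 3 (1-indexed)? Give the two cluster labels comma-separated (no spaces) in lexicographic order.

1. join B+S (d=4, Q=-185) ⇒ BS; edges |B|=73/8, |S|=-41/8
  updated: d(BS,P)=26, d(BS,R)=27, d(BS,T)=45/2, d(BS,X)=13
2. join P+R (d=19, Q=-124) ⇒ PR; edges |P|=50/3, |R|=7/3
  updated: d(BS,PR)=17, d(PR,T)=25/2, d(PR,X)=27/2
3. join BS+X (d=13, Q=-63) ⇒ BSX; edges |BS|=21/2, |X|=5/2
  updated: d(BSX,PR)=35/4, d(BSX,T)=39/4
4. join BSX+PR (d=35/4, Q=-31) ⇒ BPRSX; edges |BSX|=3, |PR|=23/4
  updated: d(BPRSX,T)=27/4
5. join BPRSX+T (d=27/4) ⇒ BPRSTX; edges |BPRSX|=27/8, |T|=27/8
final tree: ((((B:73/8,S:-41/8):21/2,X:5/2):3,(P:50/3,R:7/3):23/4):27/8,T:27/8)
total length: 103/2

BS,X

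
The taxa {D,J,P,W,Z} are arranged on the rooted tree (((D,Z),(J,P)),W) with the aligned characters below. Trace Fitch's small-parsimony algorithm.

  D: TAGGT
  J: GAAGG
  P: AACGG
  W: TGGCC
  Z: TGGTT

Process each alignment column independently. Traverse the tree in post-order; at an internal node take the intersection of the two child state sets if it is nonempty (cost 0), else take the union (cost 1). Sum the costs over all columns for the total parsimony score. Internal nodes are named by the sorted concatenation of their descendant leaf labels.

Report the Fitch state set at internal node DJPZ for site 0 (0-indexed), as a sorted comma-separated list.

site 0, node DZ: D={T} ∩ Z={T} → {T} (+0)
site 0, node JP: J={G} ∪ P={A} → {A,G} (+1)
site 0, node DJPZ: DZ={T} ∪ JP={A,G} → {A,G,T} (+1)
site 0, node DJPWZ: DJPZ={A,G,T} ∩ W={T} → {T} (+0)
site 1, node DZ: D={A} ∪ Z={G} → {A,G} (+1)
site 1, node JP: J={A} ∩ P={A} → {A} (+0)
site 1, node DJPZ: DZ={A,G} ∩ JP={A} → {A} (+0)
site 1, node DJPWZ: DJPZ={A} ∪ W={G} → {A,G} (+1)
site 2, node DZ: D={G} ∩ Z={G} → {G} (+0)
site 2, node JP: J={A} ∪ P={C} → {A,C} (+1)
site 2, node DJPZ: DZ={G} ∪ JP={A,C} → {A,C,G} (+1)
site 2, node DJPWZ: DJPZ={A,C,G} ∩ W={G} → {G} (+0)
site 3, node DZ: D={G} ∪ Z={T} → {G,T} (+1)
site 3, node JP: J={G} ∩ P={G} → {G} (+0)
site 3, node DJPZ: DZ={G,T} ∩ JP={G} → {G} (+0)
site 3, node DJPWZ: DJPZ={G} ∪ W={C} → {C,G} (+1)
site 4, node DZ: D={T} ∩ Z={T} → {T} (+0)
site 4, node JP: J={G} ∩ P={G} → {G} (+0)
site 4, node DJPZ: DZ={T} ∪ JP={G} → {G,T} (+1)
site 4, node DJPWZ: DJPZ={G,T} ∪ W={C} → {C,G,T} (+1)
per-site changes: [2, 2, 2, 2, 2]; total = 10

A,G,T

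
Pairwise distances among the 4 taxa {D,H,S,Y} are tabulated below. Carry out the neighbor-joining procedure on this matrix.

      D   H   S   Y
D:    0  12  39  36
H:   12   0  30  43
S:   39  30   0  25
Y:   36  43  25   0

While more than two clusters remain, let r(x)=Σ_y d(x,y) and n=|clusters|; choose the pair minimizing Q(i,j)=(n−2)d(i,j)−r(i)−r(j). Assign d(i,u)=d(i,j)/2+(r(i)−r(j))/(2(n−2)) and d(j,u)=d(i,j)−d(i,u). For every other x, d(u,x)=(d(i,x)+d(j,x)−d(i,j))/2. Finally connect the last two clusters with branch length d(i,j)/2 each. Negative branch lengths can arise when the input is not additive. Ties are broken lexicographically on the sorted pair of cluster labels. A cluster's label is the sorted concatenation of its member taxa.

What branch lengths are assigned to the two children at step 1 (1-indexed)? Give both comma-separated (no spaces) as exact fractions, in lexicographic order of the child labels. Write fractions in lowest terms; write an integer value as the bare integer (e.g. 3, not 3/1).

iteration 1: select D,H (d=12, Q=-148); attach at lengths (13/2, 11/2); label the merged cluster DH
  updated: d(DH,S)=57/2, d(DH,Y)=67/2
iteration 2: select DH,S (d=57/2, Q=-87); attach at lengths (37/2, 10); label the merged cluster DHS
  updated: d(DHS,Y)=15
iteration 3: select DHS,Y (d=15); attach at lengths (15/2, 15/2); label the merged cluster DHSY
final tree: (((D:13/2,H:11/2):37/2,S:10):15/2,Y:15/2)
total length: 111/2

13/2,11/2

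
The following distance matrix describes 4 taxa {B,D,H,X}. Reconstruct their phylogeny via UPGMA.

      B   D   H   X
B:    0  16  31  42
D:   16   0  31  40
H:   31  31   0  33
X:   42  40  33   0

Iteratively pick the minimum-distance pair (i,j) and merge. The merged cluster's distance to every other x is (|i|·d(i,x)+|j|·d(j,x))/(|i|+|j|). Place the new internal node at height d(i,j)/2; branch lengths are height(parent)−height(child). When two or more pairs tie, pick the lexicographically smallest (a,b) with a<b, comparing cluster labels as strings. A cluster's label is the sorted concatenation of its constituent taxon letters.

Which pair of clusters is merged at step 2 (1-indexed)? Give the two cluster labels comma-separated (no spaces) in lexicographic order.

1. join B+D (d=16) ⇒ BD; edges |B|=8, |D|=8
  updated: d(BD,H)=31, d(BD,X)=41
2. join BD+H (d=31) ⇒ BDH; edges |BD|=15/2, |H|=31/2
  updated: d(BDH,X)=115/3
3. join BDH+X (d=115/3) ⇒ BDHX; edges |BDH|=11/3, |X|=115/6
final tree: (((B:8,D:8):15/2,H:31/2):11/3,X:115/6)
total length: 371/6

BD,H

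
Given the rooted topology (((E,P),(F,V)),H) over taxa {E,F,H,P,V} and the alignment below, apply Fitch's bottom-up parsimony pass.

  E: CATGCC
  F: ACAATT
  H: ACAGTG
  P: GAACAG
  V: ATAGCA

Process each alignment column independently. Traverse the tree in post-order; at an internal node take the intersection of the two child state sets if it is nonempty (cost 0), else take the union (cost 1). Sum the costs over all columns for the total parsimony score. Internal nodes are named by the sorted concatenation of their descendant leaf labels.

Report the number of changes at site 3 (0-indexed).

2

EP@0: {C} ∪ {G} = {C,G} (union, +1)
FV@0: {A} ∩ {A} = {A} (intersection, +0)
EFPV@0: {C,G} ∪ {A} = {A,C,G} (union, +1)
EFHPV@0: {A,C,G} ∩ {A} = {A} (intersection, +0)
EP@1: {A} ∩ {A} = {A} (intersection, +0)
FV@1: {C} ∪ {T} = {C,T} (union, +1)
EFPV@1: {A} ∪ {C,T} = {A,C,T} (union, +1)
EFHPV@1: {A,C,T} ∩ {C} = {C} (intersection, +0)
EP@2: {T} ∪ {A} = {A,T} (union, +1)
FV@2: {A} ∩ {A} = {A} (intersection, +0)
EFPV@2: {A,T} ∩ {A} = {A} (intersection, +0)
EFHPV@2: {A} ∩ {A} = {A} (intersection, +0)
EP@3: {G} ∪ {C} = {C,G} (union, +1)
FV@3: {A} ∪ {G} = {A,G} (union, +1)
EFPV@3: {C,G} ∩ {A,G} = {G} (intersection, +0)
EFHPV@3: {G} ∩ {G} = {G} (intersection, +0)
EP@4: {C} ∪ {A} = {A,C} (union, +1)
FV@4: {T} ∪ {C} = {C,T} (union, +1)
EFPV@4: {A,C} ∩ {C,T} = {C} (intersection, +0)
EFHPV@4: {C} ∪ {T} = {C,T} (union, +1)
EP@5: {C} ∪ {G} = {C,G} (union, +1)
FV@5: {T} ∪ {A} = {A,T} (union, +1)
EFPV@5: {C,G} ∪ {A,T} = {A,C,G,T} (union, +1)
EFHPV@5: {A,C,G,T} ∩ {G} = {G} (intersection, +0)
per-site changes: [2, 2, 1, 2, 3, 3]; total = 13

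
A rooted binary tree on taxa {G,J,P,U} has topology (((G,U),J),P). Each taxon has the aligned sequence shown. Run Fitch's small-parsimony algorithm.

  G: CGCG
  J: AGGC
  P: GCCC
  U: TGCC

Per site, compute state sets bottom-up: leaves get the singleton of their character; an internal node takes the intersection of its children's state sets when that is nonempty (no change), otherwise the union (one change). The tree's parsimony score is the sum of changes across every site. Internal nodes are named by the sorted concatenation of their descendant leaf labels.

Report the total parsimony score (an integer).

6

GU@0: {C} ∪ {T} = {C,T} (union, +1)
GJU@0: {C,T} ∪ {A} = {A,C,T} (union, +1)
GJPU@0: {A,C,T} ∪ {G} = {A,C,G,T} (union, +1)
GU@1: {G} ∩ {G} = {G} (intersection, +0)
GJU@1: {G} ∩ {G} = {G} (intersection, +0)
GJPU@1: {G} ∪ {C} = {C,G} (union, +1)
GU@2: {C} ∩ {C} = {C} (intersection, +0)
GJU@2: {C} ∪ {G} = {C,G} (union, +1)
GJPU@2: {C,G} ∩ {C} = {C} (intersection, +0)
GU@3: {G} ∪ {C} = {C,G} (union, +1)
GJU@3: {C,G} ∩ {C} = {C} (intersection, +0)
GJPU@3: {C} ∩ {C} = {C} (intersection, +0)
per-site changes: [3, 1, 1, 1]; total = 6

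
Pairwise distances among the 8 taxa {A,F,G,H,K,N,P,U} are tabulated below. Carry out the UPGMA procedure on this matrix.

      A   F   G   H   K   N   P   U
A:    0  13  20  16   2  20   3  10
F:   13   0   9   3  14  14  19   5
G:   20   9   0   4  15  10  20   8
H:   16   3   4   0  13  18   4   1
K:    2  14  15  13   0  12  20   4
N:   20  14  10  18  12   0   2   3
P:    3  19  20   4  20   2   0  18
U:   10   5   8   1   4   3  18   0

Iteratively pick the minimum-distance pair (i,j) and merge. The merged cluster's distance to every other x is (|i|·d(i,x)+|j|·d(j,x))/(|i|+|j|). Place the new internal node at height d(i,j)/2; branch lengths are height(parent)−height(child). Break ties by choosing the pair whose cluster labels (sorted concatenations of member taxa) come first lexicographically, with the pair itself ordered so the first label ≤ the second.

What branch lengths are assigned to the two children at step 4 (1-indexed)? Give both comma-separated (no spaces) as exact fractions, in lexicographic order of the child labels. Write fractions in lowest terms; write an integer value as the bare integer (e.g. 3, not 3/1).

1. join H+U (d=1) ⇒ HU; edges |H|=1/2, |U|=1/2
  updated: d(A,HU)=13, d(F,HU)=4, d(G,HU)=6, d(HU,K)=17/2, d(HU,N)=21/2, d(HU,P)=11
2. join A+K (d=2) ⇒ AK; edges |A|=1, |K|=1
  updated: d(AK,F)=27/2, d(AK,G)=35/2, d(AK,HU)=43/4, d(AK,N)=16, d(AK,P)=23/2
3. join N+P (d=2) ⇒ NP; edges |N|=1, |P|=1
  updated: d(AK,NP)=55/4, d(F,NP)=33/2, d(G,NP)=15, d(HU,NP)=43/4
4. join F+HU (d=4) ⇒ FHU; edges |F|=2, |HU|=3/2
  updated: d(AK,FHU)=35/3, d(FHU,G)=7, d(FHU,NP)=38/3
5. join FHU+G (d=7) ⇒ FGHU; edges |FHU|=3/2, |G|=7/2
  updated: d(AK,FGHU)=105/8, d(FGHU,NP)=53/4
6. join AK+FGHU (d=105/8) ⇒ AFGHKU; edges |AK|=89/16, |FGHU|=49/16
  updated: d(AFGHKU,NP)=161/12
7. join AFGHKU+NP (d=161/12) ⇒ AFGHKNPU; edges |AFGHKU|=7/48, |NP|=137/24
final tree: (((A:1,K:1):89/16,((F:2,(H:1/2,U:1/2):3/2):3/2,G:7/2):49/16):7/48,(N:1,P:1):137/24)
total length: 1343/48

2,3/2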